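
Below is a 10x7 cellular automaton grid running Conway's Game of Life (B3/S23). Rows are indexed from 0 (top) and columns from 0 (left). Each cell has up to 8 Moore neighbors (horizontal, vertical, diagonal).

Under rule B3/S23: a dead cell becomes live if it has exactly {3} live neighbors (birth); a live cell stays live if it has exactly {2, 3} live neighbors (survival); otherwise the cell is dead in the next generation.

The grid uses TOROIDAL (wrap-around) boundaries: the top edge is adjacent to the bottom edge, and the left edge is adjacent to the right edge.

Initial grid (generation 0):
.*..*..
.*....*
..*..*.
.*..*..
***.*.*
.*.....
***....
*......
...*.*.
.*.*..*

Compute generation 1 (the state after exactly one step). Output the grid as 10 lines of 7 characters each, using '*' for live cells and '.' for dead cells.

Simulating step by step:
Generation 0 (given above): 23 live cells
Generation 1: 29 live cells
(generation 1 grid is the final answer)

Answer: .*...*.
***..*.
***..*.
....*.*
..**.*.
...*..*
*.*....
*.*...*
*.*.*.*
*..*.*.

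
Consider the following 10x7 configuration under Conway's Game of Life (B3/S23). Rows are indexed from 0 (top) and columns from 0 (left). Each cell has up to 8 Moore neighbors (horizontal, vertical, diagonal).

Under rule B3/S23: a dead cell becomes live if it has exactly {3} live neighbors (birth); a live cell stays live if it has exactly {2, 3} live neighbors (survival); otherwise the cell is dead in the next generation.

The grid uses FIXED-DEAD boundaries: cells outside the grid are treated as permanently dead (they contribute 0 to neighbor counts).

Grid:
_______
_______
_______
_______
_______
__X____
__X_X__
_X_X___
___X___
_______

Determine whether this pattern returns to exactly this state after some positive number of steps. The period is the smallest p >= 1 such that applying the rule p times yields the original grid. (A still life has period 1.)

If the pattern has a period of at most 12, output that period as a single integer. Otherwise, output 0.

Answer: 2

Derivation:
Simulating and comparing each generation to the original:
Gen 0 (original, given above): 6 live cells
Gen 1: 6 live cells, differs from original
Gen 2: 6 live cells, MATCHES original -> period = 2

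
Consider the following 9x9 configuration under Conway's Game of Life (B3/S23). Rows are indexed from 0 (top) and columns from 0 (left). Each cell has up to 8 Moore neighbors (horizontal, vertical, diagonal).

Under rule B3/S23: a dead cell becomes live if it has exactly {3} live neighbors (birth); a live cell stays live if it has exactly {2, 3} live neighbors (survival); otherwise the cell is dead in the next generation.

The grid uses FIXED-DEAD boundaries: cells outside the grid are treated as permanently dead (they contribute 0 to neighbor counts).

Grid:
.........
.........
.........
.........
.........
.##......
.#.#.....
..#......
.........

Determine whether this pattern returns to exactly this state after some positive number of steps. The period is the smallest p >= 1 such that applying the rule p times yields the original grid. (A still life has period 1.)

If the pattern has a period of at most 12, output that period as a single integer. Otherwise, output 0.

Answer: 1

Derivation:
Simulating and comparing each generation to the original:
Gen 0 (original, given above): 5 live cells
Gen 1: 5 live cells, MATCHES original -> period = 1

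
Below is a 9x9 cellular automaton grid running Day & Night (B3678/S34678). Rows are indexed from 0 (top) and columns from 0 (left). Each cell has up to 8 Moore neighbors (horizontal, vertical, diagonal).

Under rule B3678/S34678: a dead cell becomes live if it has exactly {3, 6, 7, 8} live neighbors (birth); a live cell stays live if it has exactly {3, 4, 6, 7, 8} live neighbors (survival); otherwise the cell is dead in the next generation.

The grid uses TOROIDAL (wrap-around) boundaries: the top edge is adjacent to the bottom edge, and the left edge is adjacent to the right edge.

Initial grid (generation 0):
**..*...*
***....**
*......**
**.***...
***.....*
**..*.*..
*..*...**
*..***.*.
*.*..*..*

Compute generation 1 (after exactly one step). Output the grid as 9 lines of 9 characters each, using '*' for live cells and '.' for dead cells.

Simulating step by step:
Generation 0 (given above): 38 live cells
Generation 1: 37 live cells
(generation 1 grid is the final answer)

Answer: **.*....*
*......**
**.**.***
*......**
***.....*
*..*....*
*.**...*.
*.***..**
.....***.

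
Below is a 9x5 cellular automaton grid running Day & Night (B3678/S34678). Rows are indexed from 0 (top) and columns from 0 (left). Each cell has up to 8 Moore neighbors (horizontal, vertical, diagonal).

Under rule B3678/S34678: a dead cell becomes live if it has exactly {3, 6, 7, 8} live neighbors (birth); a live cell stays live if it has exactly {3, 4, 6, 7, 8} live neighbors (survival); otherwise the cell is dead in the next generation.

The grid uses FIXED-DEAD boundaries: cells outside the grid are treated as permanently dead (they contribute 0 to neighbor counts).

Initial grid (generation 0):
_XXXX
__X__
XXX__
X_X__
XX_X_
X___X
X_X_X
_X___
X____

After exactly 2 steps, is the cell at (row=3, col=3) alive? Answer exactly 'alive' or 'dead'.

Answer: alive

Derivation:
Simulating step by step:
Generation 0 (given above): 20 live cells
Generation 1: 18 live cells
__XX_
XX___
__XX_
XXXX_
XXX__
X_X__
___X_
XX___
_____
Generation 2: 14 live cells
_X___
_X___
_X_X_
XXXX_
XX___
__XX_
X_X__
_____
_____

Cell (3,3) at generation 2: 1 -> alive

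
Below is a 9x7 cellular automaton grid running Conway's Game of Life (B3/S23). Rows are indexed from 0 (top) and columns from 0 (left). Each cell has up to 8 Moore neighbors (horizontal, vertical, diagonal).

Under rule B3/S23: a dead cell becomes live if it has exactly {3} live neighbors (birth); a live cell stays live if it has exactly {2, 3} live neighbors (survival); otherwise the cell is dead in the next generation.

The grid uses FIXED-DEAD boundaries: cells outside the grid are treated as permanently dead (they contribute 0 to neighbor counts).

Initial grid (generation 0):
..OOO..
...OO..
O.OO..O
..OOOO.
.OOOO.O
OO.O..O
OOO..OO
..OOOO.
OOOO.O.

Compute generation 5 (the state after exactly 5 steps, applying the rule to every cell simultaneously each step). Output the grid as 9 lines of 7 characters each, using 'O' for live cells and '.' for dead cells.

Simulating step by step:
Generation 0 (given above): 36 live cells
Generation 1: 13 live cells
..O.O..
.O...O.
.O.....
......O
O.....O
......O
O.....O
.......
.O...O.
Generation 2: 6 live cells
.......
.OO....
.......
.......
.....OO
.....OO
.......
.......
.......
Generation 3: 4 live cells
.......
.......
.......
.......
.....OO
.....OO
.......
.......
.......
Generation 4: 4 live cells
.......
.......
.......
.......
.....OO
.....OO
.......
.......
.......
Generation 5: 4 live cells
(generation 5 grid is the final answer)

Answer: .......
.......
.......
.......
.....OO
.....OO
.......
.......
.......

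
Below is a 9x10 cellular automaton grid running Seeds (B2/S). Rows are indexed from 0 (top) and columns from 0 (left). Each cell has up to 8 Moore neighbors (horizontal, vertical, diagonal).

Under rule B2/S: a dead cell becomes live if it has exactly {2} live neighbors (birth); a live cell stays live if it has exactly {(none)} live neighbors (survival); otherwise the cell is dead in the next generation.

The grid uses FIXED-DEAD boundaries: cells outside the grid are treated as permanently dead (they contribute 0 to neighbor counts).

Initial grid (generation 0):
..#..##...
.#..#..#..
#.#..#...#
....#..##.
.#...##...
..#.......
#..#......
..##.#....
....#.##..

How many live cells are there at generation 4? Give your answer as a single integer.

Simulating step by step:
Generation 0 (given above): 25 live cells
Generation 1: 22 live cells
.#.##..#..
#.......#.
..........
#.##.....#
..###...#.
#..####...
..........
.#.....#..
..#.......
Generation 2: 27 live cells
#.#.....#.
.####..#..
#.##....##
........#.
#.....##.#
.#.....#..
####...#..
..#.......
.#........
Generation 3: 11 live cells
....#..#..
..........
..........
#.##..#...
.#........
...#......
......#.#.
..........
..#.......
Generation 4: 9 live cells
..........
..........
.###......
..........
#...#.....
..#....#..
.......#..
.......#..
..........
Population at generation 4: 9

Answer: 9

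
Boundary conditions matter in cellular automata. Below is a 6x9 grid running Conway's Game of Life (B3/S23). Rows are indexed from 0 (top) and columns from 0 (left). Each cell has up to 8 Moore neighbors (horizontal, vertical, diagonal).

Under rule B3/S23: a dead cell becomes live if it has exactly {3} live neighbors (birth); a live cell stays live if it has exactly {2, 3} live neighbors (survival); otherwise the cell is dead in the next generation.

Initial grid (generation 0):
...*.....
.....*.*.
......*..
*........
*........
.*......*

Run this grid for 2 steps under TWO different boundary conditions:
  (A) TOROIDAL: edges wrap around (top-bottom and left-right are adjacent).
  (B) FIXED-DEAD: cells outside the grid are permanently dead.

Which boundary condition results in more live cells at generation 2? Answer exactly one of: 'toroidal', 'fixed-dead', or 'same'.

Answer: toroidal

Derivation:
Under TOROIDAL boundary, generation 2:
.........
.........
.........
*........
**......*
**......*
Population = 7

Under FIXED-DEAD boundary, generation 2:
.........
.........
.........
.........
.........
.........
Population = 0

Comparison: toroidal=7, fixed-dead=0 -> toroidal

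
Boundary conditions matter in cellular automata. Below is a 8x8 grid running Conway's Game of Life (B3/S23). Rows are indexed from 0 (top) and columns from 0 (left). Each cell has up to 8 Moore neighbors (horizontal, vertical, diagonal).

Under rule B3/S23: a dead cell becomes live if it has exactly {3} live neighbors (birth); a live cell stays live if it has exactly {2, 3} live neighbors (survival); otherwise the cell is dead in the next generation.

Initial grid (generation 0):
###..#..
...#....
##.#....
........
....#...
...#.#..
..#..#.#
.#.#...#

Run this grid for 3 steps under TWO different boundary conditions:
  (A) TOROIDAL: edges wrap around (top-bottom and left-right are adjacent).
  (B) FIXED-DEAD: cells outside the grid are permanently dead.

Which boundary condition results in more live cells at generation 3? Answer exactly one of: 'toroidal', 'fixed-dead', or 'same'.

Answer: toroidal

Derivation:
Under TOROIDAL boundary, generation 3:
#.......
....#...
........
....#...
...###..
..##....
..####.#
#....#.#
Population = 16

Under FIXED-DEAD boundary, generation 3:
..##....
...##...
..#.....
....#...
...###..
..#.....
.#...##.
..#..#..
Population = 15

Comparison: toroidal=16, fixed-dead=15 -> toroidal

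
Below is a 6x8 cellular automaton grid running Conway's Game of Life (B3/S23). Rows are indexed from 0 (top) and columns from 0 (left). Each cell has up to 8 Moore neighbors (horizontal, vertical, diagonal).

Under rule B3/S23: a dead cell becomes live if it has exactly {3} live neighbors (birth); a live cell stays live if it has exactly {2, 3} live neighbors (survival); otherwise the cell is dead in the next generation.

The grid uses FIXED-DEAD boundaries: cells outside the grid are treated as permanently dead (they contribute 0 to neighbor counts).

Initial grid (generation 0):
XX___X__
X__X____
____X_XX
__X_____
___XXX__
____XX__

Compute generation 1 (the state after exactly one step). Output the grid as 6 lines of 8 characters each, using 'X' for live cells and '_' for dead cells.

Answer: XX______
XX__XXX_
___X____
______X_
___X_X__
___X_X__

Derivation:
Simulating step by step:
Generation 0 (given above): 14 live cells
Generation 1: 13 live cells
(generation 1 grid is the final answer)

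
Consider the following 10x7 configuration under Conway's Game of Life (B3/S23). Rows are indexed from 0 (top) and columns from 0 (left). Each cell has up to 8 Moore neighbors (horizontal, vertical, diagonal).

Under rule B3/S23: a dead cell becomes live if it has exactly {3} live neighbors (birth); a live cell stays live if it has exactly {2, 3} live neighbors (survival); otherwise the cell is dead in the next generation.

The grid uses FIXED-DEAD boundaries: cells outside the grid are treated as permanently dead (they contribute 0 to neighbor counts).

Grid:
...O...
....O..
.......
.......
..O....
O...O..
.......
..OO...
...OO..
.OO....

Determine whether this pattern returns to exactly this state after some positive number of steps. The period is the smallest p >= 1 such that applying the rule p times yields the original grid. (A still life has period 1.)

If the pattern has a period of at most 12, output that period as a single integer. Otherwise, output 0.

Answer: 0

Derivation:
Simulating and comparing each generation to the original:
Gen 0 (original, given above): 11 live cells
Gen 1: 8 live cells, differs from original
Gen 2: 9 live cells, differs from original
Gen 3: 11 live cells, differs from original
Gen 4: 14 live cells, differs from original
Gen 5: 12 live cells, differs from original
Gen 6: 21 live cells, differs from original
Gen 7: 13 live cells, differs from original
Gen 8: 21 live cells, differs from original
Gen 9: 14 live cells, differs from original
Gen 10: 17 live cells, differs from original
Gen 11: 14 live cells, differs from original
Gen 12: 10 live cells, differs from original
No period found within 12 steps.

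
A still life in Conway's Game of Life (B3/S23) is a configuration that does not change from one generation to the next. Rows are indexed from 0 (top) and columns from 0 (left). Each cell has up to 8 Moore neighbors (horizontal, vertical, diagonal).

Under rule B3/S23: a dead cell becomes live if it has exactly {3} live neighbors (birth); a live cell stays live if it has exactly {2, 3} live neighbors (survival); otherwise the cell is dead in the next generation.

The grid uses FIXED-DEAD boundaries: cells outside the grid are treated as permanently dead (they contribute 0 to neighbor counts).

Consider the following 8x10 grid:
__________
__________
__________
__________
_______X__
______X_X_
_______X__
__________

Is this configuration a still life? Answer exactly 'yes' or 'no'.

Answer: yes

Derivation:
Compute generation 1 and compare to generation 0 (given above):
Generation 1:
__________
__________
__________
__________
_______X__
______X_X_
_______X__
__________
The grids are IDENTICAL -> still life.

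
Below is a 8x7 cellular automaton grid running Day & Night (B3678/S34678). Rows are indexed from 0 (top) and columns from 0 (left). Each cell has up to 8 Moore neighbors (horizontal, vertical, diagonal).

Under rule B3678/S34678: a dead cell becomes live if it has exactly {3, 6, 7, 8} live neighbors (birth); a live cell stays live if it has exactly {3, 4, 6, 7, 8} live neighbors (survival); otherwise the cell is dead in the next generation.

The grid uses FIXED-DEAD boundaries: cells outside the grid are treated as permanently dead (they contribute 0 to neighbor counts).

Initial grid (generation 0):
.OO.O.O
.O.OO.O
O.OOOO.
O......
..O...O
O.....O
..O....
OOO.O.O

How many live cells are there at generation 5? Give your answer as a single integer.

Simulating step by step:
Generation 0 (given above): 24 live cells
Generation 1: 20 live cells
..O....
OOOO.O.
..OOOO.
..O.OO.
.O.....
.O.....
O..O.O.
.O.O...
Generation 2: 18 live cells
..OO...
.O.....
...OOOO
.OO.OO.
..O....
O.O....
.O..O..
..O.O..
Generation 3: 14 live cells
.......
.....O.
.O.OOO.
..O.OOO
..O....
...O...
.OO....
...O...
Generation 4: 12 live cells
.......
.......
..OO...
.OO.OO.
....OO.
.O.....
..OO...
..O....
Generation 5: 18 live cells
.......
.......
.OOOO..
..O.OO.
.OOOOO.
..OOO..
.OO....
...O...
Population at generation 5: 18

Answer: 18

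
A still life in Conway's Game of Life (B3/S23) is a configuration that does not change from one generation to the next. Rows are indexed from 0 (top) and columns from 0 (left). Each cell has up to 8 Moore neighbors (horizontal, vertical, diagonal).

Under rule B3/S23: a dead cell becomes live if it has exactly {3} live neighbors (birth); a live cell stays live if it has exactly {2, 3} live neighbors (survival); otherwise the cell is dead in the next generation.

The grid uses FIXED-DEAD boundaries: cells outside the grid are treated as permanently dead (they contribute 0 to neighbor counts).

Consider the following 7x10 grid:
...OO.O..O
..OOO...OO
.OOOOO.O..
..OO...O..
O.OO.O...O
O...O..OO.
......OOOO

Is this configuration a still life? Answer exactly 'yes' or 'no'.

Answer: no

Derivation:
Compute generation 1 and compare to generation 0 (given above):
Generation 1:
..O.OO..OO
.O....OOOO
.O...OOO..
.....O..O.
..O...OO..
.O.OOO....
......O..O
Cell (0,2) differs: gen0=0 vs gen1=1 -> NOT a still life.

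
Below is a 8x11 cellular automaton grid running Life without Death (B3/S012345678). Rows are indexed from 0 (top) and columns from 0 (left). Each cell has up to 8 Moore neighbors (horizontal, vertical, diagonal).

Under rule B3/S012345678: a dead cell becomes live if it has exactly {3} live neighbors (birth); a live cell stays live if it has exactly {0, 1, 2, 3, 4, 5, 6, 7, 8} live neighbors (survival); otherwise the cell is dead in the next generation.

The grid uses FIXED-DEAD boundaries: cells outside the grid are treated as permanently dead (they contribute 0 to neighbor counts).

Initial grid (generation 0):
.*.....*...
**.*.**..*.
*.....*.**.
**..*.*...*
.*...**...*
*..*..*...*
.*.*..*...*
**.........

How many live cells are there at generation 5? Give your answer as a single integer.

Simulating step by step:
Generation 0 (given above): 31 live cells
Generation 1: 47 live cells
***...**...
****.**..*.
*.*.*.*.***
**..*.*...*
.**.****.**
**.**.**.**
.*.*..*...*
***........
Generation 2: 55 live cells
****.***...
*******..**
*.*.*.*.***
**..*.*...*
.**.****.**
**.**.**.**
.*.*****.**
***........
Generation 3: 59 live cells
****.***...
*******..**
*.*.*.*.***
**..*.*...*
.**.****.**
**.**.**.**
.*.*****.**
*******....
Generation 4: 60 live cells
****.***...
*******..**
*.*.*.*.***
**..*.*...*
.**.****.**
**.**.**.**
.*.*****.**
********...
Generation 5: 61 live cells
****.***...
*******..**
*.*.*.*.***
**..*.*...*
.**.****.**
**.**.**.**
.*.*****.**
*********..
Population at generation 5: 61

Answer: 61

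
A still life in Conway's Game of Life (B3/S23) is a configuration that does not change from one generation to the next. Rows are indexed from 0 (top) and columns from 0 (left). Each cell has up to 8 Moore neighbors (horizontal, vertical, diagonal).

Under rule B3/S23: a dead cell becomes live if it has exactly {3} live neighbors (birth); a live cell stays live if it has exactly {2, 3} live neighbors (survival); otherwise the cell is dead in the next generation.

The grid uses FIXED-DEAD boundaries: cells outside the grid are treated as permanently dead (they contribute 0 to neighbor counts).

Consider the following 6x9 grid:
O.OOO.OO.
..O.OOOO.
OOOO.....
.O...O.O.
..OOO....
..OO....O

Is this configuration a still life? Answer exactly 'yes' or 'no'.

Answer: no

Derivation:
Compute generation 1 and compare to generation 0 (given above):
Generation 1:
.OO.O..O.
O......O.
O..O...O.
O........
.O..O....
..O.O....
Cell (0,0) differs: gen0=1 vs gen1=0 -> NOT a still life.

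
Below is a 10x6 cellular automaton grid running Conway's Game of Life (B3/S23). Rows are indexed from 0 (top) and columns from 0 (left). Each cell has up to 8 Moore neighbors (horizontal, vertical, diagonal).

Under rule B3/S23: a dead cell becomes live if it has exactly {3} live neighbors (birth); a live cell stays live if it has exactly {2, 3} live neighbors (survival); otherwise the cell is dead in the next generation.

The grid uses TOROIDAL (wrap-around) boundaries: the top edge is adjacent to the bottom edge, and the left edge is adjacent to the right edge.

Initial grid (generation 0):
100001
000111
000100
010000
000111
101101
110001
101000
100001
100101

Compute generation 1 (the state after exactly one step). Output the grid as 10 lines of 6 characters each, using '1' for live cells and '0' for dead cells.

Simulating step by step:
Generation 0 (given above): 24 live cells
Generation 1: 17 live cells
(generation 1 grid is the final answer)

Answer: 000100
100101
001100
001100
010101
001100
000110
000000
000010
010000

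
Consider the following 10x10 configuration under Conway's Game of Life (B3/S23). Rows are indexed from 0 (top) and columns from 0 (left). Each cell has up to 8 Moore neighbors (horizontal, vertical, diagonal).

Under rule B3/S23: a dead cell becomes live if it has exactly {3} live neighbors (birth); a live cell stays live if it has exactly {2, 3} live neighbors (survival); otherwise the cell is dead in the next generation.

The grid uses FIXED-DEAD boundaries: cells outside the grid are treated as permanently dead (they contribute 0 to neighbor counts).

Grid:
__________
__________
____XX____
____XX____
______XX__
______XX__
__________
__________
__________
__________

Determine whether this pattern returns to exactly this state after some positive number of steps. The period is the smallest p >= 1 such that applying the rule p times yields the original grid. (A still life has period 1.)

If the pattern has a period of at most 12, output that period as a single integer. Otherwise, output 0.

Simulating and comparing each generation to the original:
Gen 0 (original, given above): 8 live cells
Gen 1: 6 live cells, differs from original
Gen 2: 8 live cells, MATCHES original -> period = 2

Answer: 2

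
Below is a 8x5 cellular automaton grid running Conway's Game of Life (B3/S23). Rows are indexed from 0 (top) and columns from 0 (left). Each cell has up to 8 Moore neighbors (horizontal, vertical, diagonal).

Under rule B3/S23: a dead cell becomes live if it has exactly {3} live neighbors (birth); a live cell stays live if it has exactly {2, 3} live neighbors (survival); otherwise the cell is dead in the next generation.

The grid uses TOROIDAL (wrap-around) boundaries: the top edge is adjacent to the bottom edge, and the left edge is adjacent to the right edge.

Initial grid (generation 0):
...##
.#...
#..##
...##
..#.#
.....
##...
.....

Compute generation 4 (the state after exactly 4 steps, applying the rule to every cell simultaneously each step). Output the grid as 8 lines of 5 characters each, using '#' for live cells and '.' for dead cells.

Answer: ..#..
#####
#..##
....#
#...#
#..##
.....
.....

Derivation:
Simulating step by step:
Generation 0 (given above): 12 live cells
Generation 1: 10 live cells
.....
..#..
#.##.
..#..
....#
##...
.....
#...#
Generation 2: 13 live cells
.....
.###.
..##.
.##.#
##...
#....
.#..#
.....
Generation 3: 10 live cells
..#..
.#.#.
#...#
....#
..#.#
....#
#....
.....
Generation 4: 15 live cells
(generation 4 grid is the final answer)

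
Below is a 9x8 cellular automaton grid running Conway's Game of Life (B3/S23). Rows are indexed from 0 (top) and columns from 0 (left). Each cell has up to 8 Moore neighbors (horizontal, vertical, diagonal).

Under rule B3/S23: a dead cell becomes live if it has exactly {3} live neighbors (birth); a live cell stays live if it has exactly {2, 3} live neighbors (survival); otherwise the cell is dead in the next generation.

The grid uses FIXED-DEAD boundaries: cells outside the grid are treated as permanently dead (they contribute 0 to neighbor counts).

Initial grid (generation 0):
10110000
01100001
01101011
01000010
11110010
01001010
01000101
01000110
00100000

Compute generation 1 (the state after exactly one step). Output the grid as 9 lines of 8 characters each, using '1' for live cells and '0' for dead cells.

Answer: 00110000
10000011
10010111
00000010
10010011
00011011
11101001
01100110
00000000

Derivation:
Simulating step by step:
Generation 0 (given above): 28 live cells
Generation 1: 28 live cells
(generation 1 grid is the final answer)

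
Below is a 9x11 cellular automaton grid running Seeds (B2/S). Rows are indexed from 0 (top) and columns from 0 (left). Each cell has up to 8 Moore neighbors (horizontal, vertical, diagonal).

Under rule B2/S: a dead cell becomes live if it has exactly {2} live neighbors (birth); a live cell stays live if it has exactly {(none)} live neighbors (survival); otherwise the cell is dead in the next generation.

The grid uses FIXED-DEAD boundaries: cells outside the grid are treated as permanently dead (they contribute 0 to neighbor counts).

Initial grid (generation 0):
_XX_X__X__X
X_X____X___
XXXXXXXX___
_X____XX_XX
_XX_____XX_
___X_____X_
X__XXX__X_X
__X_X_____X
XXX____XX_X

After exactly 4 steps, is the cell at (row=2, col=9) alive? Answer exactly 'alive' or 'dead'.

Answer: alive

Derivation:
Simulating step by step:
Generation 0 (given above): 42 live cells
Generation 1: 13 live cells
X_____X_X__
___________
_________XX
___________
X__X__X____
X____X_X___
_X_________
______X____
___________
Generation 2: 15 live cells
_______X___
_______XX_X
___________
_________XX
_X__XX_X___
__X_X______
X____X_X___
___________
___________
Generation 3: 22 live cells
______X__X_
______X__X_
_______X___
____XXX_X__
__X___X_XXX
X______XX__
_X_XX_X____
______X____
___________
Generation 4: 22 live cells
_____X_XX_X
_____X____X
____X____X_
___X______X
_X_XX______
____X_____X
X_X_____X__
__XXX__X___
___________

Cell (2,9) at generation 4: 1 -> alive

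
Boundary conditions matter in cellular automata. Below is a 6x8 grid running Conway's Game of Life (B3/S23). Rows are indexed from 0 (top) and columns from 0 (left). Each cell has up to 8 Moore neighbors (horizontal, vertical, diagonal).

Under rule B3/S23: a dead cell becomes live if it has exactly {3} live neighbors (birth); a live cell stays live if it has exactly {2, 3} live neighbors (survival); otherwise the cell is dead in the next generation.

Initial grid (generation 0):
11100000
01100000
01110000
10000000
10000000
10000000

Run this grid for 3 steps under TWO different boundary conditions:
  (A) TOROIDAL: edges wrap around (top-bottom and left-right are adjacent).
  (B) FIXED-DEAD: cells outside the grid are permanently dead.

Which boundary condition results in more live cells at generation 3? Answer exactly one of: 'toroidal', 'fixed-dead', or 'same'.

Answer: same

Derivation:
Under TOROIDAL boundary, generation 3:
11000000
01100000
01100000
00000000
00000000
10000000
Population = 7

Under FIXED-DEAD boundary, generation 3:
00000000
00000000
11100000
10100000
11000000
00000000
Population = 7

Comparison: toroidal=7, fixed-dead=7 -> same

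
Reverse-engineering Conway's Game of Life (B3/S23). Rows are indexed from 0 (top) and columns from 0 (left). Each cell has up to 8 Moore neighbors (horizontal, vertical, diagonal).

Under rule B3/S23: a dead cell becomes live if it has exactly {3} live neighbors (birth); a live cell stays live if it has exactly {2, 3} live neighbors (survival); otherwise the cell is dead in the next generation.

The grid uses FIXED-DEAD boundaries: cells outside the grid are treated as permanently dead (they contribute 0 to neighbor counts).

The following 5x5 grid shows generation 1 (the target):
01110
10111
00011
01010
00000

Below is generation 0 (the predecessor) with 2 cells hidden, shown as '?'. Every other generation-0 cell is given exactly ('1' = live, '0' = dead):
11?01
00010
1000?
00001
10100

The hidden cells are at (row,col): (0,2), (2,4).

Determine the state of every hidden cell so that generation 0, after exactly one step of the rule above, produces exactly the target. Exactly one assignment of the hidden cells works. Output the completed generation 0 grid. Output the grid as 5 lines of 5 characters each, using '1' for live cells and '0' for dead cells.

Hidden generation-0 cells (in order): (0,2), (2,4).
A hidden cell only influences target cells in its own 3x3 neighborhood. Try each of the 2^2 = 4 assignments, step the completed generation 0 forward once under B3/S23, and compare with the target:
  (0,2)=0 (2,4)=0 -> step gives (0,1)='0' but target has '1' -> reject
  (0,2)=0 (2,4)=1 -> step gives (0,1)='0' but target has '1' -> reject
  (0,2)=1 (2,4)=0 -> step gives (1,4)='0' but target has '1' -> reject
  (0,2)=1 (2,4)=1 -> step reproduces the target at every cell -> ACCEPT
Unique solution: (0,2)=live, (2,4)=live.
Check: live-neighbor counts of every cell in the completed generation 0:
12231
34333
01132
23131
02021
Applying B3/S23 to generation 0 with these counts gives:
01110
10111
00011
01010
00000
which matches the target exactly.

Answer: 11101
00010
10001
00001
10100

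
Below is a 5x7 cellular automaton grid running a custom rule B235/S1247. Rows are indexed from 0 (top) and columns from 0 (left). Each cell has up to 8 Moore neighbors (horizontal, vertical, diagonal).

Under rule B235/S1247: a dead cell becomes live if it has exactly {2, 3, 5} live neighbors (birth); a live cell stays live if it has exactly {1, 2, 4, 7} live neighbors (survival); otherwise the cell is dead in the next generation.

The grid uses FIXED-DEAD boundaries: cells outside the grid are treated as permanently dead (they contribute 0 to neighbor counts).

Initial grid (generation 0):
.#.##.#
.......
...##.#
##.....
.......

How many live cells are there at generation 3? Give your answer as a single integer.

Simulating step by step:
Generation 0 (given above): 9 live cells
Generation 1: 20 live cells
..####.
..#...#
######.
######.
##.....
Generation 2: 17 live cells
.##.###
##...##
.....##
.#....#
.#.###.
Generation 3: 26 live cells
#.####.
#.##...
###.###
####.#.
#######
Population at generation 3: 26

Answer: 26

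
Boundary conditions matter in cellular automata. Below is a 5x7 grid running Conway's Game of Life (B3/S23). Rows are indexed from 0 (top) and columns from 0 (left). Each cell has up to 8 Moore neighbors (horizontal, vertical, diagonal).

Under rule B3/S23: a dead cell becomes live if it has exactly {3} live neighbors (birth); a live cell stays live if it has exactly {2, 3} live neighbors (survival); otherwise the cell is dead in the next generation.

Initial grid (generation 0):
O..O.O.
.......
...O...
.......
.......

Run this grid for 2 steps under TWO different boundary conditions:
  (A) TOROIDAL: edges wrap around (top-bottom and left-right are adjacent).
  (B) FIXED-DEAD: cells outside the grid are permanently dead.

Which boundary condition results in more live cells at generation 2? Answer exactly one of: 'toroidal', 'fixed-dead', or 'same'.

Answer: same

Derivation:
Under TOROIDAL boundary, generation 2:
.......
.......
.......
.......
.......
Population = 0

Under FIXED-DEAD boundary, generation 2:
.......
.......
.......
.......
.......
Population = 0

Comparison: toroidal=0, fixed-dead=0 -> same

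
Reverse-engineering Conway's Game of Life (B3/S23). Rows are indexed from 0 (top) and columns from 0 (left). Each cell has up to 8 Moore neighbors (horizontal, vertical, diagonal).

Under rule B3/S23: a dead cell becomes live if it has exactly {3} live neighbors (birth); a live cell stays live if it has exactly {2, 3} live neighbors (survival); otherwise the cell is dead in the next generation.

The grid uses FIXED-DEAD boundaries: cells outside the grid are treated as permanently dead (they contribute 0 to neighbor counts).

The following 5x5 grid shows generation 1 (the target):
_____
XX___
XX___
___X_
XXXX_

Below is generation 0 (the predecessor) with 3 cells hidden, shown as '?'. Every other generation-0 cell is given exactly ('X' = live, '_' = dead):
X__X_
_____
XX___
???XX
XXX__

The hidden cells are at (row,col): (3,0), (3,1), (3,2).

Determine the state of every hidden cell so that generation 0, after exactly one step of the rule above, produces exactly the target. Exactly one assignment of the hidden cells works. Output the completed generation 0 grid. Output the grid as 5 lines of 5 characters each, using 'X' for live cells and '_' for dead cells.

Answer: X__X_
_____
XX___
X__XX
XXX__

Derivation:
Hidden generation-0 cells (in order): (3,0), (3,1), (3,2).
A hidden cell only influences target cells in its own 3x3 neighborhood. Try each of the 2^3 = 8 assignments, step the completed generation 0 forward once under B3/S23, and compare with the target:
  (3,0)=_ (3,1)=_ (3,2)=_ -> step gives (2,0)='_' but target has 'X' -> reject
  (3,0)=_ (3,1)=_ (3,2)=X -> step gives (2,0)='_' but target has 'X' -> reject
  (3,0)=_ (3,1)=X (3,2)=_ -> step gives (2,2)='X' but target has '_' -> reject
  (3,0)=_ (3,1)=X (3,2)=X -> step gives (2,3)='X' but target has '_' -> reject
  (3,0)=X (3,1)=_ (3,2)=_ -> step reproduces the target at every cell -> ACCEPT
  (3,0)=X (3,1)=_ (3,2)=X -> step gives (2,2)='X' but target has '_' -> reject
  (3,0)=X (3,1)=X (3,2)=_ -> step gives (2,2)='X' but target has '_' -> reject
  (3,0)=X (3,1)=X (3,2)=X -> step gives (2,1)='_' but target has 'X' -> reject
Unique solution: (3,0)=live, (3,1)=dead, (3,2)=dead.
Check: live-neighbor counts of every cell in the completed generation 0:
01101
33211
22222
46421
23232
Applying B3/S23 to generation 0 with these counts gives:
_____
XX___
XX___
___X_
XXXX_
which matches the target exactly.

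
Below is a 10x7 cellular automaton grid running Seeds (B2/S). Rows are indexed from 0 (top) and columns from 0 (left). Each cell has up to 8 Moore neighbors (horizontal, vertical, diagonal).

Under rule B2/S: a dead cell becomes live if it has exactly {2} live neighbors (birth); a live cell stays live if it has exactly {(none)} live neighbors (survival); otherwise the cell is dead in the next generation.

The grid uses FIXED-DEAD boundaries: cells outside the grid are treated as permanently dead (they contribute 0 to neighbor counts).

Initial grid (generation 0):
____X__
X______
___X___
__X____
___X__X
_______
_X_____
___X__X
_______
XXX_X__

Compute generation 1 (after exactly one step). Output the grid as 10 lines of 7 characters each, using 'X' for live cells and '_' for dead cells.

Simulating step by step:
Generation 0 (given above): 13 live cells
Generation 1: 13 live cells
(generation 1 grid is the final answer)

Answer: _______
___XX__
_XX____
____X__
__X____
__X____
__X____
__X____
X___XX_
___X___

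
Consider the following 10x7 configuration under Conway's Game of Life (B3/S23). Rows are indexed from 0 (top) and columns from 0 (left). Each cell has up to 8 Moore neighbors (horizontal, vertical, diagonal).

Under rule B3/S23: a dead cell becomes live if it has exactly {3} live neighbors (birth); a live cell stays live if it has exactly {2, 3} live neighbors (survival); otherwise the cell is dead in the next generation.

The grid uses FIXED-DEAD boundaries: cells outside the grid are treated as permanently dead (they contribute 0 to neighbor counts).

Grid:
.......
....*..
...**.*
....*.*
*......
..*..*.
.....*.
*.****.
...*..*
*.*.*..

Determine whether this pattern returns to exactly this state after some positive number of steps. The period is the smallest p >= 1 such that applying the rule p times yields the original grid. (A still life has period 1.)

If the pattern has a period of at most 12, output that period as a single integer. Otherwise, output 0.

Simulating and comparing each generation to the original:
Gen 0 (original, given above): 20 live cells
Gen 1: 17 live cells, differs from original
Gen 2: 24 live cells, differs from original
Gen 3: 15 live cells, differs from original
Gen 4: 10 live cells, differs from original
Gen 5: 12 live cells, differs from original
Gen 6: 10 live cells, differs from original
Gen 7: 10 live cells, differs from original
Gen 8: 11 live cells, differs from original
Gen 9: 12 live cells, differs from original
Gen 10: 13 live cells, differs from original
Gen 11: 17 live cells, differs from original
Gen 12: 19 live cells, differs from original
No period found within 12 steps.

Answer: 0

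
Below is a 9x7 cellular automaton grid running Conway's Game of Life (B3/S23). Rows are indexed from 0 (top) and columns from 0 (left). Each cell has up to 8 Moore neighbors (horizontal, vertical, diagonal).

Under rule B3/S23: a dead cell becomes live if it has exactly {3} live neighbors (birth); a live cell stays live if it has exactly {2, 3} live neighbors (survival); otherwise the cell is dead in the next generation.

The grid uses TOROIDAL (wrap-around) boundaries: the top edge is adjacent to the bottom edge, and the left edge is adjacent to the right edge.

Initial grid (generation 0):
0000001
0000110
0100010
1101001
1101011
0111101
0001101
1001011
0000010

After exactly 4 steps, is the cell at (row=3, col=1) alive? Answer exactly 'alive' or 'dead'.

Simulating step by step:
Generation 0 (given above): 27 live cells
Generation 1: 15 live cells
0000101
0000111
0110010
0000000
0000000
0100000
0100000
1001000
1000110
Generation 2: 20 live cells
1001000
1001101
0000111
0000000
0000000
0000000
1110000
1100101
1001110
Generation 3: 17 live cells
1110000
1001000
1001101
0000010
0000000
0100000
0010001
0000100
0011010
Generation 4: 19 live cells
1000101
0001100
1001111
0000111
0000000
0000000
0000000
0010110
0011100

Cell (3,1) at generation 4: 0 -> dead

Answer: dead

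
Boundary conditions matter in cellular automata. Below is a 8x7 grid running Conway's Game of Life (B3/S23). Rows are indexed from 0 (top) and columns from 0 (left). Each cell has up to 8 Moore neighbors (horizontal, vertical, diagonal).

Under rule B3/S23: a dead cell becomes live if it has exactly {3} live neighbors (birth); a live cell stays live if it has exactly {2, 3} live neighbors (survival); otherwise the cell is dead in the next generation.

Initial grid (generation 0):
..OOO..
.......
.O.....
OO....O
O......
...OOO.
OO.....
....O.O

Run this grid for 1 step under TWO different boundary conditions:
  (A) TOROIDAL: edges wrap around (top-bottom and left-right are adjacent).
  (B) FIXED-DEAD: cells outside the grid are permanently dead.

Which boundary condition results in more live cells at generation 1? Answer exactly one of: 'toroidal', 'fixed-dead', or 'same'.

Under TOROIDAL boundary, generation 1:
...OOO.
..OO...
.O.....
.O....O
OO..OO.
OO..O.O
O..O..O
OOO.OO.
Population = 24

Under FIXED-DEAD boundary, generation 1:
...O...
..OO...
OO.....
OO.....
OO..OO.
OO..O..
...O...
.......
Population = 15

Comparison: toroidal=24, fixed-dead=15 -> toroidal

Answer: toroidal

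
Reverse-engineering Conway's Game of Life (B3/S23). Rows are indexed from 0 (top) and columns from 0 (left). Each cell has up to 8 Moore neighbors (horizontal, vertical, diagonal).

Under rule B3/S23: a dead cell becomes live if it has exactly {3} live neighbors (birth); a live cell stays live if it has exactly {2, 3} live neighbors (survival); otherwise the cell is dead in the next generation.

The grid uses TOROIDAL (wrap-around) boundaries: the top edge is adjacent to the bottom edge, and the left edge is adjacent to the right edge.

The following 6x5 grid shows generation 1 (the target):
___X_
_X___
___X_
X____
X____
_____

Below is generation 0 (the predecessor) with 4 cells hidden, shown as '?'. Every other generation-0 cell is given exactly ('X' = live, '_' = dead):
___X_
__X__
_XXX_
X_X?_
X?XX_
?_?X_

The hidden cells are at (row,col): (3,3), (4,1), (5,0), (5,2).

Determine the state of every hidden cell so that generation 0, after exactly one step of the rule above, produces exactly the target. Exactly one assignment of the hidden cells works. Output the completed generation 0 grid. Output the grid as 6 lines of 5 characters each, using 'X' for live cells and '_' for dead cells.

Hidden generation-0 cells (in order): (3,3), (4,1), (5,0), (5,2).
A hidden cell only influences target cells in its own 3x3 neighborhood. Try each of the 2^4 = 16 assignments, step the completed generation 0 forward once under B3/S23, and compare with the target:
  (3,3)=_ (4,1)=_ (5,0)=_ (5,2)=_ -> step gives (0,2)='X' but target has '_' -> reject
  (3,3)=_ (4,1)=_ (5,0)=_ (5,2)=X -> step gives (4,0)='_' but target has 'X' -> reject
  (3,3)=_ (4,1)=_ (5,0)=X (5,2)=_ -> step gives (0,2)='X' but target has '_' -> reject
  (3,3)=_ (4,1)=_ (5,0)=X (5,2)=X -> step gives (0,1)='X' but target has '_' -> reject
  (3,3)=_ (4,1)=X (5,0)=_ (5,2)=_ -> step gives (0,2)='X' but target has '_' -> reject
  (3,3)=_ (4,1)=X (5,0)=_ (5,2)=X -> step reproduces the target at every cell -> ACCEPT
  (3,3)=_ (4,1)=X (5,0)=X (5,2)=_ -> step gives (0,2)='X' but target has '_' -> reject
  (3,3)=_ (4,1)=X (5,0)=X (5,2)=X -> step gives (0,1)='X' but target has '_' -> reject
  (3,3)=X (4,1)=_ (5,0)=_ (5,2)=_ -> step gives (0,2)='X' but target has '_' -> reject
  (3,3)=X (4,1)=_ (5,0)=_ (5,2)=X -> step gives (2,3)='_' but target has 'X' -> reject
  (3,3)=X (4,1)=_ (5,0)=X (5,2)=_ -> step gives (0,2)='X' but target has '_' -> reject
  (3,3)=X (4,1)=_ (5,0)=X (5,2)=X -> step gives (0,1)='X' but target has '_' -> reject
  (3,3)=X (4,1)=X (5,0)=_ (5,2)=_ -> step gives (0,2)='X' but target has '_' -> reject
  (3,3)=X (4,1)=X (5,0)=_ (5,2)=X -> step gives (2,3)='_' but target has 'X' -> reject
  (3,3)=X (4,1)=X (5,0)=X (5,2)=_ -> step gives (0,2)='X' but target has '_' -> reject
  (3,3)=X (4,1)=X (5,0)=X (5,2)=X -> step gives (0,1)='X' but target has '_' -> reject
Unique solution: (3,3)=dead, (4,1)=live, (5,0)=dead, (5,2)=live.
Check: live-neighbor counts of every cell in the completed generation 0:
02432
13442
24432
37654
25544
24544
Applying B3/S23 to generation 0 with these counts gives:
___X_
_X___
___X_
X____
X____
_____
which matches the target exactly.

Answer: ___X_
__X__
_XXX_
X_X__
XXXX_
__XX_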